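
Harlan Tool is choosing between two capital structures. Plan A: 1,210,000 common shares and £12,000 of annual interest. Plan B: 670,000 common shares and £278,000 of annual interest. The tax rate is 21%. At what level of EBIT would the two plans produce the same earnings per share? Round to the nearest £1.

At indifference, (EBIT − 12,000)(1 − t)/1,210,000 = (EBIT − 278,000)(1 − t)/670,000.
The (1 − t) factor cancels: (EBIT − 12,000) × 670,000 = (EBIT − 278,000) × 1,210,000.
EBIT × (1,210,000 − 670,000) = 278,000 × 1,210,000 − 12,000 × 670,000 = 328,340,000,000, so EBIT = 328,340,000,000 ÷ 540,000 = 608,037.04.

£608,037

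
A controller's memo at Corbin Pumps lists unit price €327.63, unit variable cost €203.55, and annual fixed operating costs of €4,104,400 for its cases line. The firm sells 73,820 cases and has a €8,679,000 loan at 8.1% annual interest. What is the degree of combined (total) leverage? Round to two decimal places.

2.10

Total contribution margin = 73,820 × €124.08 = €9,159,585.60.
EBIT = €9,159,585.60 − €4,104,400 = €5,055,185.60. Interest = €702,999.00, so EBIT − I = €4,352,186.60.
DCL = contribution ÷ (EBIT − I) = €9,159,585.60 ÷ €4,352,186.60 = 2.1046.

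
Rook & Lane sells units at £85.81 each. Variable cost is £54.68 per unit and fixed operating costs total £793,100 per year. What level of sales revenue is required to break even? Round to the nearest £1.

CM per unit = £85.81 − £54.68 = £31.13; CM ratio = £31.13 / £85.81 = 0.3628.
Break-even sales = FC ÷ CM ratio = £793,100 × £85.81 / £31.13 = £2,186,184.

£2,186,184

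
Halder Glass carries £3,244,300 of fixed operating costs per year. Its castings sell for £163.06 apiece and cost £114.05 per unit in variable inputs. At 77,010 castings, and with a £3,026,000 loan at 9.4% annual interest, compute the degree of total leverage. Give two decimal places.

At 77,010 units, contribution = 77,010 × £49.01 = £3,774,260.10.
Subtracting fixed costs: EBIT = £3,774,260.10 − £3,244,300 = £529,960.10. Interest = £284,444.00, so EBIT − I = £245,516.10.
DCL = contribution ÷ (EBIT − I) = £3,774,260.10 ÷ £245,516.10 = 15.3728.

15.37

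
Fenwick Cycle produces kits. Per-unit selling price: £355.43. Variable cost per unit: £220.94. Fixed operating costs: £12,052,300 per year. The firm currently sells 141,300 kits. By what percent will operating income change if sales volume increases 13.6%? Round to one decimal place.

Total contribution margin = 141,300 × £134.49 = £19,003,437.00.
Subtracting fixed costs: EBIT = £19,003,437.00 − £12,052,300 = £6,951,137.00.
So DOL = total CM / EBIT = £19,003,437.00 / £6,951,137.00 = 2.7339.
%ΔEBIT = DOL × %ΔSales = 2.7339 × +13.6% = +37.2%.

+37.2%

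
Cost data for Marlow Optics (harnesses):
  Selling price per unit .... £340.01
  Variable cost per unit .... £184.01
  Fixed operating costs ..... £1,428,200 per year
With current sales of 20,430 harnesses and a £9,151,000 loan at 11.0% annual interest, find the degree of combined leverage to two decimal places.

At 20,430 units, contribution = 20,430 × £156.00 = £3,187,080.00.
Subtracting fixed costs: EBIT = £3,187,080.00 − £1,428,200 = £1,758,880.00. Interest = £1,006,610.00, so EBIT − I = £752,270.00.
Degree of total leverage = total CM / (EBIT − interest) = £3,187,080.00 / £752,270.00 = 4.2366.

4.24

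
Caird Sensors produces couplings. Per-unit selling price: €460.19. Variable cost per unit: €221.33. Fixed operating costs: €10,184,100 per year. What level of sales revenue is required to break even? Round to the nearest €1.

CM per unit = €460.19 − €221.33 = €238.86; CM ratio = €238.86 / €460.19 = 0.5190.
Break-even sales = FC ÷ CM ratio = €10,184,100 × €460.19 / €238.86 = €19,620,786.

€19,620,786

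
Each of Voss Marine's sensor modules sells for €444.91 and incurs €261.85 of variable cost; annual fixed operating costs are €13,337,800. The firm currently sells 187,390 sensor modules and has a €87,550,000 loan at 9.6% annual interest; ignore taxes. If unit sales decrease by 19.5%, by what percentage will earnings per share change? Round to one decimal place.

Contribution at this volume is 187,390 × €183.06 = €34,303,613.40.
Operating income = contribution − fixed costs = €34,303,613.40 − €13,337,800 = €20,965,813.40.
After interest of €8,404,800.00, pre-tax earnings = €12,561,013.40.
Degree of combined leverage = contribution ÷ (EBIT − I) = €34,303,613.40 ÷ €12,561,013.40 = 2.7310.
EPS therefore changes by 2.7310 × (-19.5%) = -53.3%.

-53.3%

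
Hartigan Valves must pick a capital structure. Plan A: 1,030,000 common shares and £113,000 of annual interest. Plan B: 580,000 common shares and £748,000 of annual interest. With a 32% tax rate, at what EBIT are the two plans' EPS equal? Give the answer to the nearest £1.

£1,566,444

At indifference, (EBIT − 113,000)(1 − t)/1,030,000 = (EBIT − 748,000)(1 − t)/580,000.
The (1 − t) factor cancels: (EBIT − 113,000) × 580,000 = (EBIT − 748,000) × 1,030,000.
EBIT × (1,030,000 − 580,000) = 748,000 × 1,030,000 − 113,000 × 580,000 = 704,900,000,000, so EBIT = 704,900,000,000 ÷ 450,000 = 1,566,444.44.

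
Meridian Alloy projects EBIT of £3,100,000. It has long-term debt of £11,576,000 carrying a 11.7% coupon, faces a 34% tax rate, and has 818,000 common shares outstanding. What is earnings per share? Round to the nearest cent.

£1.41

Pre-tax income = £3,100,000 − £1,354,392.00 = £1,745,608.00.
After tax at 34%: net income = £1,745,608.00 × 0.66 = £1,152,101.28.
EPS = £1,152,101.28 ÷ 818,000 = £1.41.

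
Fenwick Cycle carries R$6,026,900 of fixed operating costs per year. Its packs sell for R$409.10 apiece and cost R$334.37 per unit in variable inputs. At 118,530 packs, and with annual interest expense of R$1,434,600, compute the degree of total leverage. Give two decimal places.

Contribution at this volume is 118,530 × R$74.73 = R$8,857,746.90.
EBIT = R$8,857,746.90 − R$6,026,900 = R$2,830,846.90. Interest = R$1,434,600.00.
DOL = R$8,857,746.90 ÷ R$2,830,846.90 = 3.1290; DFL = R$2,830,846.90 ÷ R$1,396,246.90 = 2.0275.
DCL = DOL × DFL = 3.1290 × 2.0275 = 6.3440.

6.34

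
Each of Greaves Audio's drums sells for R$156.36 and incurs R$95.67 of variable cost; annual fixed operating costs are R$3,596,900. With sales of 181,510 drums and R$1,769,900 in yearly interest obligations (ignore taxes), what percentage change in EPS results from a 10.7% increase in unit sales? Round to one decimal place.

+20.9%

Contribution at this volume is 181,510 × R$60.69 = R$11,015,841.90.
Operating income = contribution − fixed costs = R$11,015,841.90 − R$3,596,900 = R$7,418,941.90.
Interest = R$1,769,900.00, so EBIT − I = R$5,649,041.90.
Degree of combined leverage = contribution ÷ (EBIT − I) = R$11,015,841.90 ÷ R$5,649,041.90 = 1.9500.
%ΔEPS = DCL × %ΔSales = 1.9500 × +10.7% = +20.9%.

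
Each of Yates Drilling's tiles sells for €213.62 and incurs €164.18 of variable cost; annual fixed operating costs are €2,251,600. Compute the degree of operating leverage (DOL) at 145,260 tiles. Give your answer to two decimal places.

Total contribution margin = 145,260 × €49.44 = €7,181,654.40.
Subtracting fixed costs: EBIT = €7,181,654.40 − €2,251,600 = €4,930,054.40.
DOL = contribution ÷ EBIT = €7,181,654.40 ÷ €4,930,054.40 = 1.4567.

1.46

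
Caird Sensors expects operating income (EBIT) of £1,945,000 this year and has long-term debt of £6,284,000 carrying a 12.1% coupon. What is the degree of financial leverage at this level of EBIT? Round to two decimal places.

Interest = £760,364.00.
DFL = EBIT ÷ (EBIT − I) = £1,945,000 ÷ (£1,945,000 − £760,364.00) = £1,945,000 ÷ £1,184,636.00 = 1.6419.

1.64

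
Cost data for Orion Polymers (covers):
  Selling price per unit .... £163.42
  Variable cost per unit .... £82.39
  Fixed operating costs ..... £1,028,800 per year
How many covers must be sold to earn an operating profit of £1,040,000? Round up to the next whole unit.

Contribution margin per unit = £163.42 − £82.39 = £81.03.
Need Q such that Q × £81.03 − £1,028,800 = £1,040,000, i.e. Q = £2,068,800 / £81.03 = 25,531.28 → 25,532.

25,532 covers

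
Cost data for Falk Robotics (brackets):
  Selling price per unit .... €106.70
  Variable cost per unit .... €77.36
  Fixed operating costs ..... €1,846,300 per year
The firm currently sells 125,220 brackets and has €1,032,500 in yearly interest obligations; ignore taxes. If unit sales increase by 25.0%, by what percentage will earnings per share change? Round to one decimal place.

At 125,220 units, contribution = 125,220 × €29.34 = €3,673,954.80.
Subtracting fixed costs: EBIT = €3,673,954.80 − €1,846,300 = €1,827,654.80.
After interest of €1,032,500.00, pre-tax earnings = €795,154.80.
DCL = total CM / (EBIT − I) = €3,673,954.80 / €795,154.80 = 4.6204.
EPS therefore changes by 4.6204 × (+25.0%) = +115.5%.

+115.5%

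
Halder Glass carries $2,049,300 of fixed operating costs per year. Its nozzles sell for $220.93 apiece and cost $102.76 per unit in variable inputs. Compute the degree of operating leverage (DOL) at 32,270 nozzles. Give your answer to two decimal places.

Contribution at this volume is 32,270 × $118.17 = $3,813,345.90.
Operating income = contribution − fixed costs = $3,813,345.90 − $2,049,300 = $1,764,045.90.
DOL = contribution ÷ EBIT = $3,813,345.90 ÷ $1,764,045.90 = 2.1617.

2.16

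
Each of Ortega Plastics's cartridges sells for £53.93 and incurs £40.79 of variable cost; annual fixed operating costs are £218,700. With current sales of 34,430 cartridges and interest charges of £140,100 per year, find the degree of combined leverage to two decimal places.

Total contribution margin = 34,430 × £13.14 = £452,410.20.
Subtracting fixed costs: EBIT = £452,410.20 − £218,700 = £233,710.20. Interest = £140,100.00.
DOL = £452,410.20 ÷ £233,710.20 = 1.9358; DFL = £233,710.20 ÷ £93,610.20 = 2.4966.
Combined leverage = 1.9358 × 2.4966 = 4.8329.

4.83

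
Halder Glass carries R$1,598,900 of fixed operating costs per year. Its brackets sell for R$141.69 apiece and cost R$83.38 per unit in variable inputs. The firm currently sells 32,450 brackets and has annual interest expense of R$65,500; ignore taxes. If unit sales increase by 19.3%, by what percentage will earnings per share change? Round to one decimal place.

At 32,450 units, contribution = 32,450 × R$58.31 = R$1,892,159.50.
EBIT = R$1,892,159.50 − R$1,598,900 = R$293,259.50.
Interest = R$65,500.00, so EBIT − I = R$227,759.50.
Degree of combined leverage = contribution ÷ (EBIT − I) = R$1,892,159.50 ÷ R$227,759.50 = 8.3077.
EPS therefore changes by 8.3077 × (+19.3%) = +160.3%.

+160.3%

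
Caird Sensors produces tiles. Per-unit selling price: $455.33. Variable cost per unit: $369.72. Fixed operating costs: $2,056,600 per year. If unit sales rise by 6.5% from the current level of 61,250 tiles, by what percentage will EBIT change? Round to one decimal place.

+10.7%

Total contribution margin = 61,250 × $85.61 = $5,243,612.50.
Operating income = contribution − fixed costs = $5,243,612.50 − $2,056,600 = $3,187,012.50.
Degree of operating leverage = $5,243,612.50 / $3,187,012.50 = 1.6453.
So EBIT moves 1.6453 × (+6.5%) = +10.7%.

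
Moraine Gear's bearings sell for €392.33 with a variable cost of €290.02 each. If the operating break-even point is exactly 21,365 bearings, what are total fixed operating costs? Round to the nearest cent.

€2,185,853.15

Each unit contributes €392.33 − €290.02 = €102.31.
Fixed costs = break-even units × CM = 21,365 × €102.31 = €2,185,853.15.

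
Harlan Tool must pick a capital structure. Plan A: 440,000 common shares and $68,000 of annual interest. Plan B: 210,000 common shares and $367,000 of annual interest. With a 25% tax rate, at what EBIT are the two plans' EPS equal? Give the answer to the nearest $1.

Set EPS_A = EPS_B: (EBIT − $68,000)(1 − 0.25) ÷ 440,000 = (EBIT − $367,000)(1 − 0.25) ÷ 210,000.
The (1 − t) factor cancels: (EBIT − 68,000) × 210,000 = (EBIT − 367,000) × 440,000.
Solving, EBIT = (367,000·440,000 − 68,000·210,000) / (440,000 − 210,000) = 147,200,000,000 / 230,000 = 640,000.00.

$640,000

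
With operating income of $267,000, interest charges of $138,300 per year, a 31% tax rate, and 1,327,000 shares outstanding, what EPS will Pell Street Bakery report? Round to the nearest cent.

Interest = $138,300.00, so EBT = $267,000 − $138,300.00 = $128,700.00.
Net income = $128,700.00 × (1 − 0.31) = $88,803.00.
Per share: $88,803.00 / 1,327,000 shares = $0.07.

$0.07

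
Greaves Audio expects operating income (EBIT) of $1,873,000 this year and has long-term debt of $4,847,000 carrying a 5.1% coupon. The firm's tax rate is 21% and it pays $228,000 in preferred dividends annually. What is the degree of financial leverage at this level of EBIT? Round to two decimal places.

1.40

Annual interest charges come to $247,197.00.
Pre-tax preferred-dividend burden = $228,000 ÷ (1 − 0.21) = $288,607.59.
DFL = EBIT ÷ [EBIT − I − D_p/(1−t)] = $1,873,000 ÷ [$1,873,000 − $247,197.00 − $288,607.59] = $1,873,000 ÷ $1,337,195.41 = 1.4007.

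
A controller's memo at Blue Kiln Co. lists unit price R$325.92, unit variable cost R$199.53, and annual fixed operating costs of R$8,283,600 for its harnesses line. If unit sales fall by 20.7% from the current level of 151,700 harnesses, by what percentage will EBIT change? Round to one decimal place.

Total contribution margin = 151,700 × R$126.39 = R$19,173,363.00.
Subtracting fixed costs: EBIT = R$19,173,363.00 − R$8,283,600 = R$10,889,763.00.
So DOL = total CM / EBIT = R$19,173,363.00 / R$10,889,763.00 = 1.7607.
%ΔEBIT = DOL × %ΔSales = 1.7607 × -20.7% = -36.4%.

-36.4%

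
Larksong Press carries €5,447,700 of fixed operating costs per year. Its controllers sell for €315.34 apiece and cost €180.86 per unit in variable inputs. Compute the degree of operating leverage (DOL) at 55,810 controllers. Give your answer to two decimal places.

3.65

Contribution at this volume is 55,810 × €134.48 = €7,505,328.80.
Operating income = contribution − fixed costs = €7,505,328.80 − €5,447,700 = €2,057,628.80.
DOL = contribution ÷ EBIT = €7,505,328.80 ÷ €2,057,628.80 = 3.6476.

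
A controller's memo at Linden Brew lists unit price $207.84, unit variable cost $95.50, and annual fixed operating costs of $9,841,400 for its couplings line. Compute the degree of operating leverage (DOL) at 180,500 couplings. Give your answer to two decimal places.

Contribution at this volume is 180,500 × $112.34 = $20,277,370.00.
Operating income = contribution − fixed costs = $20,277,370.00 − $9,841,400 = $10,435,970.00.
Degree of operating leverage = $20,277,370.00 / $10,435,970.00 = 1.9430.

1.94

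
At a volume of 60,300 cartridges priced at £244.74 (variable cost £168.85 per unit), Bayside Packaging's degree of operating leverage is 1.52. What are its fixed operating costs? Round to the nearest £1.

£1,565,531

At 60,300 units, contribution = 60,300 × £75.89 = £4,576,167.00.
Since DOL = CM ÷ EBIT, EBIT = £4,576,167.00 ÷ 1.52 = £3,010,636.18.
And FC = contribution − EBIT = £4,576,167.00 − £3,010,636.18 = £1,565,531.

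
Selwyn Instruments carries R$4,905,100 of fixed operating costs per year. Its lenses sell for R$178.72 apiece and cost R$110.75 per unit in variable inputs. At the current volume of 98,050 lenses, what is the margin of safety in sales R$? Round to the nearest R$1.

R$4,626,049

Each unit contributes R$178.72 − R$110.75 = R$67.97. Break-even units = R$4,905,100 ÷ R$67.97 = 72,165.66; break-even revenue = 72,165.66 × R$178.72 = R$12,897,446.99.
Actual sales revenue = 98,050 × R$178.72 = R$17,523,496.00.
Margin of safety = R$17,523,496.00 − R$12,897,446.99 = R$4,626,049.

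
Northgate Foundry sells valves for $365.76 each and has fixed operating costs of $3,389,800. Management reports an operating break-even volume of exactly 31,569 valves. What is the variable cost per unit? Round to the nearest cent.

$258.38

At break-even, FC = Q × (P − VC), so P − VC = $3,389,800 ÷ 31,569 = $107.3775.
Variable cost per unit = $365.76 − $107.3775 = $258.38.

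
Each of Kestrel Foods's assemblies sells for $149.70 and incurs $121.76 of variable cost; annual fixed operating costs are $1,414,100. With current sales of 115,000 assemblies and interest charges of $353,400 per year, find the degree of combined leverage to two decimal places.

Total contribution margin = 115,000 × $27.94 = $3,213,100.00.
Subtracting fixed costs: EBIT = $3,213,100.00 − $1,414,100 = $1,799,000.00. Interest = $353,400.00, so EBIT − I = $1,445,600.00.
DCL = contribution ÷ (EBIT − I) = $3,213,100.00 ÷ $1,445,600.00 = 2.2227.

2.22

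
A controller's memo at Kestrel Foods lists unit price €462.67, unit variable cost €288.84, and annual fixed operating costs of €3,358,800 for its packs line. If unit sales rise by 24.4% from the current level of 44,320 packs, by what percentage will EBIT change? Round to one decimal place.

Total contribution margin = 44,320 × €173.83 = €7,704,145.60.
EBIT = €7,704,145.60 − €3,358,800 = €4,345,345.60.
So DOL = total CM / EBIT = €7,704,145.60 / €4,345,345.60 = 1.7730.
%ΔEBIT = DOL × %ΔSales = 1.7730 × +24.4% = +43.3%.

+43.3%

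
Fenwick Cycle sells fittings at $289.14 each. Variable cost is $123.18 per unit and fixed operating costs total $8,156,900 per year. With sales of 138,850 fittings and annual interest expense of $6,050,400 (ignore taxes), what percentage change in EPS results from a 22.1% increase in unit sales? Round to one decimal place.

+57.6%

At 138,850 units, contribution = 138,850 × $165.96 = $23,043,546.00.
EBIT = $23,043,546.00 − $8,156,900 = $14,886,646.00.
After interest of $6,050,400.00, pre-tax earnings = $8,836,246.00.
Degree of combined leverage = contribution ÷ (EBIT − I) = $23,043,546.00 ÷ $8,836,246.00 = 2.6078.
%ΔEPS = DCL × %ΔSales = 2.6078 × +22.1% = +57.6%.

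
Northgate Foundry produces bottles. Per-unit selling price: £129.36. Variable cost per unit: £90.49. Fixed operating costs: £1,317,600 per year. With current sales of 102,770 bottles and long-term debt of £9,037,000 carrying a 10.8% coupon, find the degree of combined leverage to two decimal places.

2.35

At 102,770 units, contribution = 102,770 × £38.87 = £3,994,669.90.
Operating income = contribution − fixed costs = £3,994,669.90 − £1,317,600 = £2,677,069.90. Interest = £975,996.00, so EBIT − I = £1,701,073.90.
Degree of total leverage = total CM / (EBIT − interest) = £3,994,669.90 / £1,701,073.90 = 2.3483.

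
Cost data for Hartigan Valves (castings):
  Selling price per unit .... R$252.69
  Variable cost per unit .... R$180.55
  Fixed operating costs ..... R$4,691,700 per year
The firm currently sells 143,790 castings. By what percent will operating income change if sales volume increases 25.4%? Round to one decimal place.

+46.4%

Total contribution margin = 143,790 × R$72.14 = R$10,373,010.60.
EBIT = R$10,373,010.60 − R$4,691,700 = R$5,681,310.60.
DOL = contribution ÷ EBIT = R$10,373,010.60 ÷ R$5,681,310.60 = 1.8258.
So EBIT moves 1.8258 × (+25.4%) = +46.4%.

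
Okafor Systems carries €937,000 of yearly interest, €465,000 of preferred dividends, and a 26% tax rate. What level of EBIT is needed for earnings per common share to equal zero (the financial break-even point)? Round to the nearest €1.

€1,565,378

Grossing the preferred dividend up to pre-tax terms: €465,000 / (1 − 0.26) = €628,378.38.
EPS = 0 when EBIT covers interest plus the pre-tax preferred burden: €937,000 + €628,378.38 = €1,565,378.38.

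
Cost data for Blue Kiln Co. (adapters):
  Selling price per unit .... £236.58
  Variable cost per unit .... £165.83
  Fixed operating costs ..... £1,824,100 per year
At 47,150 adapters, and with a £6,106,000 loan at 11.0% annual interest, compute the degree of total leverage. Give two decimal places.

3.97

Contribution at this volume is 47,150 × £70.75 = £3,335,862.50.
Subtracting fixed costs: EBIT = £3,335,862.50 − £1,824,100 = £1,511,762.50. Interest = £671,660.00.
DOL = £3,335,862.50 ÷ £1,511,762.50 = 2.2066; DFL = £1,511,762.50 ÷ £840,102.50 = 1.7995.
DCL = DOL × DFL = 2.2066 × 1.7995 = 3.9708.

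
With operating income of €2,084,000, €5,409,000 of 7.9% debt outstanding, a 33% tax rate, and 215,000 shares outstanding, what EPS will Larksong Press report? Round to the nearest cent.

€5.16

Pre-tax income = €2,084,000 − €427,311.00 = €1,656,689.00.
After tax at 33%: net income = €1,656,689.00 × 0.67 = €1,109,981.63.
Per share: €1,109,981.63 / 215,000 shares = €5.16.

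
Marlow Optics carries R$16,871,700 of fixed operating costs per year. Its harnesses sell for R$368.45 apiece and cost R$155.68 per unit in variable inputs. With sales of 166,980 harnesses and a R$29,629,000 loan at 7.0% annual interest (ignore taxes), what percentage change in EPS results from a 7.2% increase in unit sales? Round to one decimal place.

+15.4%

At 166,980 units, contribution = 166,980 × R$212.77 = R$35,528,334.60.
EBIT = R$35,528,334.60 − R$16,871,700 = R$18,656,634.60.
After interest of R$2,074,030.00, pre-tax earnings = R$16,582,604.60.
DCL = total CM / (EBIT − I) = R$35,528,334.60 / R$16,582,604.60 = 2.1425.
%ΔEPS = DCL × %ΔSales = 2.1425 × +7.2% = +15.4%.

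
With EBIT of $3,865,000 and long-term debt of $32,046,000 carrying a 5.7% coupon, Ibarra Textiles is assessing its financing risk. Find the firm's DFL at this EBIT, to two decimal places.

Interest = $1,826,622.00.
DFL = EBIT ÷ (EBIT − I) = $3,865,000 ÷ ($3,865,000 − $1,826,622.00) = $3,865,000 ÷ $2,038,378.00 = 1.8961.

1.90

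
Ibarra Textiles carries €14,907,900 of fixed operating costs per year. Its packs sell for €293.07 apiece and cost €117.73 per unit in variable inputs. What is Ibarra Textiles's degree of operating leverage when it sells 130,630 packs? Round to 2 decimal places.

2.86

Contribution at this volume is 130,630 × €175.34 = €22,904,664.20.
Subtracting fixed costs: EBIT = €22,904,664.20 − €14,907,900 = €7,996,764.20.
So DOL = total CM / EBIT = €22,904,664.20 / €7,996,764.20 = 2.8642.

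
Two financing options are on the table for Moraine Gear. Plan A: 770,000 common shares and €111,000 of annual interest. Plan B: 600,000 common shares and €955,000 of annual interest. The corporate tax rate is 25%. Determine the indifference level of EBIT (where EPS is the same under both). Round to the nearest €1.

At indifference, (EBIT − 111,000)(1 − t)/770,000 = (EBIT − 955,000)(1 − t)/600,000.
The (1 − t) factor cancels: (EBIT − 111,000) × 600,000 = (EBIT − 955,000) × 770,000.
EBIT × (770,000 − 600,000) = 955,000 × 770,000 − 111,000 × 600,000 = 668,750,000,000, so EBIT = 668,750,000,000 ÷ 170,000 = 3,933,823.53.

€3,933,824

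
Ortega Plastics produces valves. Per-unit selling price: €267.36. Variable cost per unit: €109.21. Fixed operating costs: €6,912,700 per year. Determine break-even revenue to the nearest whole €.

€11,686,244

CM per unit = €267.36 − €109.21 = €158.15; CM ratio = €158.15 / €267.36 = 0.5915.
Break-even revenue = fixed costs × price ÷ CM = €6,912,700 × €267.36 ÷ €158.15 = €11,686,244.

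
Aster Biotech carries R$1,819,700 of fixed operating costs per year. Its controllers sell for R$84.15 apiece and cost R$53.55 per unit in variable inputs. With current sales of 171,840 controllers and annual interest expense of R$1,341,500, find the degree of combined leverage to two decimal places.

2.51

Total contribution margin = 171,840 × R$30.60 = R$5,258,304.00.
Subtracting fixed costs: EBIT = R$5,258,304.00 − R$1,819,700 = R$3,438,604.00. Interest = R$1,341,500.00.
DOL = R$5,258,304.00 ÷ R$3,438,604.00 = 1.5292; DFL = R$3,438,604.00 ÷ R$2,097,104.00 = 1.6397.
Combined leverage = 1.5292 × 1.6397 = 2.5074.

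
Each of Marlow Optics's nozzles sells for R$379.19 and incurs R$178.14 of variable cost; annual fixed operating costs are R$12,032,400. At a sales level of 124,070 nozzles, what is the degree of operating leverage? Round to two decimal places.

1.93

Contribution at this volume is 124,070 × R$201.05 = R$24,944,273.50.
EBIT = R$24,944,273.50 − R$12,032,400 = R$12,911,873.50.
DOL = contribution ÷ EBIT = R$24,944,273.50 ÷ R$12,911,873.50 = 1.9319.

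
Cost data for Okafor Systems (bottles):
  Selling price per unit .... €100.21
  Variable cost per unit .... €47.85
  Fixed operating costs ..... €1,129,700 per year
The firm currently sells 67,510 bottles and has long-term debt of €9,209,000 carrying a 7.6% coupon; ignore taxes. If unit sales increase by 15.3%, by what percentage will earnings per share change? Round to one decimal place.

+31.7%

Total contribution margin = 67,510 × €52.36 = €3,534,823.60.
Operating income = contribution − fixed costs = €3,534,823.60 − €1,129,700 = €2,405,123.60.
Interest = €699,884.00, so EBIT − I = €1,705,239.60.
Degree of combined leverage = contribution ÷ (EBIT − I) = €3,534,823.60 ÷ €1,705,239.60 = 2.0729.
%ΔEPS = DCL × %ΔSales = 2.0729 × +15.3% = +31.7%.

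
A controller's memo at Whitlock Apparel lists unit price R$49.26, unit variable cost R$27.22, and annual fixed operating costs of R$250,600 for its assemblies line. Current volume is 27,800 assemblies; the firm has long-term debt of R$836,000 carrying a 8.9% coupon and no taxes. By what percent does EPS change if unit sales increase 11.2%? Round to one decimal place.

+23.9%

Contribution at this volume is 27,800 × R$22.04 = R$612,712.00.
Operating income = contribution − fixed costs = R$612,712.00 − R$250,600 = R$362,112.00.
After interest of R$74,404.00, pre-tax earnings = R$287,708.00.
Degree of combined leverage = contribution ÷ (EBIT − I) = R$612,712.00 ÷ R$287,708.00 = 2.1296.
EPS therefore changes by 2.1296 × (+11.2%) = +23.9%.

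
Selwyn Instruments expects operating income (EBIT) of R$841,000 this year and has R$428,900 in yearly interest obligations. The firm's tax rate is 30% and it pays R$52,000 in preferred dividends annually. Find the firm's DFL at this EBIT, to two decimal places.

2.49

Annual interest charges come to R$428,900.00.
Pre-tax preferred-dividend burden = R$52,000 ÷ (1 − 0.30) = R$74,285.71.
DFL = EBIT ÷ [EBIT − I − D_p/(1−t)] = R$841,000 ÷ [R$841,000 − R$428,900.00 − R$74,285.71] = R$841,000 ÷ R$337,814.29 = 2.4895.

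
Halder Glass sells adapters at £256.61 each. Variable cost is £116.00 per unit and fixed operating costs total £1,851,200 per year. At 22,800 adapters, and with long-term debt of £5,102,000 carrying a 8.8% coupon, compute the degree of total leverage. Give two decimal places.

Total contribution margin = 22,800 × £140.61 = £3,205,908.00.
Operating income = contribution − fixed costs = £3,205,908.00 − £1,851,200 = £1,354,708.00. Interest = £448,976.00.
DOL = £3,205,908.00 ÷ £1,354,708.00 = 2.3665; DFL = £1,354,708.00 ÷ £905,732.00 = 1.4957.
Combined leverage = 2.3665 × 1.4957 = 3.5396.

3.54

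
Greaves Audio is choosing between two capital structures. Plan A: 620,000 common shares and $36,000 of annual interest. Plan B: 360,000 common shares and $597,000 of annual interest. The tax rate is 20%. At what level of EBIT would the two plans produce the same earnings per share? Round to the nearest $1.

At indifference, (EBIT − 36,000)(1 − t)/620,000 = (EBIT − 597,000)(1 − t)/360,000.
The (1 − t) factor cancels: (EBIT − 36,000) × 360,000 = (EBIT − 597,000) × 620,000.
Solving, EBIT = (597,000·620,000 − 36,000·360,000) / (620,000 − 360,000) = 357,180,000,000 / 260,000 = 1,373,769.23.

$1,373,769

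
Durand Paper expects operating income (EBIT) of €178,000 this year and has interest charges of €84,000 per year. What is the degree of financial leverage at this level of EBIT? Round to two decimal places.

1.89

Annual interest charges come to €84,000.00.
Degree of financial leverage = EBIT / (EBIT − interest) = €178,000 / €94,000.00 = 1.8936.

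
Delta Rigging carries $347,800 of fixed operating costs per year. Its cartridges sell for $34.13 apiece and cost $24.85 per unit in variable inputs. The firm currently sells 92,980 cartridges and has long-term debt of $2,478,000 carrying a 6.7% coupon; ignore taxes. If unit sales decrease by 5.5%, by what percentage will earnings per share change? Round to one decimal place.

At 92,980 units, contribution = 92,980 × $9.28 = $862,854.40.
EBIT = $862,854.40 − $347,800 = $515,054.40.
After interest of $166,026.00, pre-tax earnings = $349,028.40.
Degree of combined leverage = contribution ÷ (EBIT − I) = $862,854.40 ÷ $349,028.40 = 2.4722.
%ΔEPS = DCL × %ΔSales = 2.4722 × -5.5% = -13.6%.

-13.6%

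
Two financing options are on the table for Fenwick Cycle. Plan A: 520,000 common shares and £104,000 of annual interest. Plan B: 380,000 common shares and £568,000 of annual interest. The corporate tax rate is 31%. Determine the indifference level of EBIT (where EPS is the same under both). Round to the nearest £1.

At indifference, (EBIT − 104,000)(1 − t)/520,000 = (EBIT − 568,000)(1 − t)/380,000.
The (1 − t) factor cancels: (EBIT − 104,000) × 380,000 = (EBIT − 568,000) × 520,000.
EBIT × (520,000 − 380,000) = 568,000 × 520,000 − 104,000 × 380,000 = 255,840,000,000, so EBIT = 255,840,000,000 ÷ 140,000 = 1,827,428.57.

£1,827,429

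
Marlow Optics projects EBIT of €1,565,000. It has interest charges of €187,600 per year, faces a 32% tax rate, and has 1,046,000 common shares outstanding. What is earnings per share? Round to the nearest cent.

€0.90

Pre-tax income = €1,565,000 − €187,600.00 = €1,377,400.00.
After tax at 32%: net income = €1,377,400.00 × 0.68 = €936,632.00.
Per share: €936,632.00 / 1,046,000 shares = €0.90.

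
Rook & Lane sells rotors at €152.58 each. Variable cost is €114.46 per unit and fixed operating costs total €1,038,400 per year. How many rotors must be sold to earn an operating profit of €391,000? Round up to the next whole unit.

Unit CM = price − variable cost = €152.58 − €114.46 = €38.12.
Required volume = (fixed costs + target profit) ÷ CM = (€1,038,400 + €391,000) ÷ €38.12 = 37,497.38, so 37,498 rotors.

37,498 rotors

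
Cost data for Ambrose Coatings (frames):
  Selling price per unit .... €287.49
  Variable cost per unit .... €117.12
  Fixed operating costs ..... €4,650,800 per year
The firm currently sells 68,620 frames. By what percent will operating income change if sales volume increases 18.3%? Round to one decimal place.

Contribution at this volume is 68,620 × €170.37 = €11,690,789.40.
Subtracting fixed costs: EBIT = €11,690,789.40 − €4,650,800 = €7,039,989.40.
Degree of operating leverage = €11,690,789.40 / €7,039,989.40 = 1.6606.
So EBIT moves 1.6606 × (+18.3%) = +30.4%.

+30.4%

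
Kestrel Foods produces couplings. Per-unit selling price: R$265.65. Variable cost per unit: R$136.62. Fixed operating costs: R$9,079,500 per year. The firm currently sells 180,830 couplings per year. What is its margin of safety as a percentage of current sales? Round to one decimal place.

61.1%

Each unit contributes R$265.65 − R$136.62 = R$129.03. Break-even units = R$9,079,500 ÷ R$129.03 = 70,367.36; break-even revenue = 70,367.36 × R$265.65 = R$18,693,088.24.
Current sales = 180,830 × R$265.65 = R$48,037,489.50.
Margin of safety = (R$48,037,489.50 − R$18,693,088.24) ÷ R$48,037,489.50 = 61.1%.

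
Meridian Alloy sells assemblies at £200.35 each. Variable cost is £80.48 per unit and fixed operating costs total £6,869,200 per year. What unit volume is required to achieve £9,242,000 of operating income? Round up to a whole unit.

134,406 assemblies

Unit CM = price − variable cost = £200.35 − £80.48 = £119.87.
Need Q such that Q × £119.87 − £6,869,200 = £9,242,000, i.e. Q = £16,111,200 / £119.87 = 134,405.61 → 134,406.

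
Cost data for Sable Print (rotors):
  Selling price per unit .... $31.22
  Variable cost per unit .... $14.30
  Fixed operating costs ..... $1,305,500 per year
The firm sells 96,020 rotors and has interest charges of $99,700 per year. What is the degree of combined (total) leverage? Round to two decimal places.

7.40

At 96,020 units, contribution = 96,020 × $16.92 = $1,624,658.40.
Operating income = contribution − fixed costs = $1,624,658.40 − $1,305,500 = $319,158.40. Interest = $99,700.00, so EBIT − I = $219,458.40.
Degree of total leverage = total CM / (EBIT − interest) = $1,624,658.40 / $219,458.40 = 7.4030.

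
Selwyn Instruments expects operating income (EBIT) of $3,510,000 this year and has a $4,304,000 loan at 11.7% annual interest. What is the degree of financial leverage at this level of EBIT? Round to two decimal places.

1.17

Interest = $503,568.00.
DFL = EBIT ÷ (EBIT − I) = $3,510,000 ÷ ($3,510,000 − $503,568.00) = $3,510,000 ÷ $3,006,432.00 = 1.1675.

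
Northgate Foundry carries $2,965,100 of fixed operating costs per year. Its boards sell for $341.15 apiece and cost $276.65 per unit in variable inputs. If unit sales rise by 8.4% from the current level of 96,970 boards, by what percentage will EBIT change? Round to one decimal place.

Contribution at this volume is 96,970 × $64.50 = $6,254,565.00.
Operating income = contribution − fixed costs = $6,254,565.00 − $2,965,100 = $3,289,465.00.
Degree of operating leverage = $6,254,565.00 / $3,289,465.00 = 1.9014.
%ΔEBIT = DOL × %ΔSales = 1.9014 × +8.4% = +16.0%.

+16.0%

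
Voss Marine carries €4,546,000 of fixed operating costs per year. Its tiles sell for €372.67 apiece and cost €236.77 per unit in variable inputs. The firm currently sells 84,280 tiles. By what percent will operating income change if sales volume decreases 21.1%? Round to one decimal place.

-35.0%

At 84,280 units, contribution = 84,280 × €135.90 = €11,453,652.00.
EBIT = €11,453,652.00 − €4,546,000 = €6,907,652.00.
So DOL = total CM / EBIT = €11,453,652.00 / €6,907,652.00 = 1.6581.
%ΔEBIT = DOL × %ΔSales = 1.6581 × -21.1% = -35.0%.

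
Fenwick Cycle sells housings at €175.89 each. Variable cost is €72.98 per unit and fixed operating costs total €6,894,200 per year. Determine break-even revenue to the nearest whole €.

CM per unit = €175.89 − €72.98 = €102.91; CM ratio = €102.91 / €175.89 = 0.5851.
Break-even revenue = fixed costs × price ÷ CM = €6,894,200 × €175.89 ÷ €102.91 = €11,783,314.

€11,783,314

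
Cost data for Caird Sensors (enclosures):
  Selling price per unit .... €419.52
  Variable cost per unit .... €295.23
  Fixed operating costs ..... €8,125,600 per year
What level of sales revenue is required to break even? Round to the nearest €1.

Contribution margin per unit = €419.52 − €295.23 = €124.29, a CM ratio of €124.29 ÷ €419.52 = 0.2963.
Break-even sales = FC ÷ CM ratio = €8,125,600 × €419.52 / €124.29 = €27,426,597.

€27,426,597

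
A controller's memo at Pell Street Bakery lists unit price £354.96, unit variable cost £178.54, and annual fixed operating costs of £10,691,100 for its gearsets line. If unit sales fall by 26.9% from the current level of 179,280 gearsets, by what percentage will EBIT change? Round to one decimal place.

Total contribution margin = 179,280 × £176.42 = £31,628,577.60.
Operating income = contribution − fixed costs = £31,628,577.60 − £10,691,100 = £20,937,477.60.
DOL = contribution ÷ EBIT = £31,628,577.60 ÷ £20,937,477.60 = 1.5106.
Operating income changes by 1.5106 × -26.9% = -40.6%.

-40.6%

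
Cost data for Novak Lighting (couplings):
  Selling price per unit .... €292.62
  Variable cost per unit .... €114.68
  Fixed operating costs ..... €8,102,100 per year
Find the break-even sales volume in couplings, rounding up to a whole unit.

45,533 couplings

Contribution margin per unit = €292.62 − €114.68 = €177.94.
Break-even volume = fixed costs ÷ CM per unit = €8,102,100 ÷ €177.94 = 45,532.76, so 45,533 couplings.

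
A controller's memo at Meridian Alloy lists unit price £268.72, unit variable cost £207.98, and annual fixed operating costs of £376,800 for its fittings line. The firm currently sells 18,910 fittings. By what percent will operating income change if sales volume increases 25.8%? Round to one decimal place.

+38.4%

Total contribution margin = 18,910 × £60.74 = £1,148,593.40.
Subtracting fixed costs: EBIT = £1,148,593.40 − £376,800 = £771,793.40.
DOL = contribution ÷ EBIT = £1,148,593.40 ÷ £771,793.40 = 1.4882.
So EBIT moves 1.4882 × (+25.8%) = +38.4%.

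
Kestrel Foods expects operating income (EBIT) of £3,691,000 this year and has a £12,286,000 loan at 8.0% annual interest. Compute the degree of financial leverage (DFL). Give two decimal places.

Annual interest charges come to £982,880.00.
Degree of financial leverage = EBIT / (EBIT − interest) = £3,691,000 / £2,708,120.00 = 1.3629.

1.36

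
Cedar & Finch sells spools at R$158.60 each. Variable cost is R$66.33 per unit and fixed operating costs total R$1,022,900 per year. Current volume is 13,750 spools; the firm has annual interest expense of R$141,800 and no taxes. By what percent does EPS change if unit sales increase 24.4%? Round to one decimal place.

Total contribution margin = 13,750 × R$92.27 = R$1,268,712.50.
EBIT = R$1,268,712.50 − R$1,022,900 = R$245,812.50.
After interest of R$141,800.00, pre-tax earnings = R$104,012.50.
DCL = total CM / (EBIT − I) = R$1,268,712.50 / R$104,012.50 = 12.1977.
%ΔEPS = DCL × %ΔSales = 12.1977 × +24.4% = +297.6%.

+297.6%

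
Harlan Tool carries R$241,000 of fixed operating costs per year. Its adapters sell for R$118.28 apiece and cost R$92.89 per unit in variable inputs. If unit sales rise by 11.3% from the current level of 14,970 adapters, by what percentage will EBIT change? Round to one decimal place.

+30.9%

Total contribution margin = 14,970 × R$25.39 = R$380,088.30.
Operating income = contribution − fixed costs = R$380,088.30 − R$241,000 = R$139,088.30.
DOL = contribution ÷ EBIT = R$380,088.30 ÷ R$139,088.30 = 2.7327.
Operating income changes by 2.7327 × +11.3% = +30.9%.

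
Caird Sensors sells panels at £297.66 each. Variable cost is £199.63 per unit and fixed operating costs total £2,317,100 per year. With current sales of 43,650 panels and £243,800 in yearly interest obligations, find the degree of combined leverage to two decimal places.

At 43,650 units, contribution = 43,650 × £98.03 = £4,279,009.50.
EBIT = £4,279,009.50 − £2,317,100 = £1,961,909.50. Interest = £243,800.00, so EBIT − I = £1,718,109.50.
DCL = contribution ÷ (EBIT − I) = £4,279,009.50 ÷ £1,718,109.50 = 2.4905.

2.49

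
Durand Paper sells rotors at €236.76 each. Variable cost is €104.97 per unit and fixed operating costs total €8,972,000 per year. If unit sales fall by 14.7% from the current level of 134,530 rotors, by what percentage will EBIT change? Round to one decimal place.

-29.8%

At 134,530 units, contribution = 134,530 × €131.79 = €17,729,708.70.
Subtracting fixed costs: EBIT = €17,729,708.70 − €8,972,000 = €8,757,708.70.
Degree of operating leverage = €17,729,708.70 / €8,757,708.70 = 2.0245.
So EBIT moves 2.0245 × (-14.7%) = -29.8%.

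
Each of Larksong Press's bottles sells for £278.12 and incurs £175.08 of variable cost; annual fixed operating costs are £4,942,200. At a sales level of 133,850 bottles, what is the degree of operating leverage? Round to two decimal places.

Total contribution margin = 133,850 × £103.04 = £13,791,904.00.
Operating income = contribution − fixed costs = £13,791,904.00 − £4,942,200 = £8,849,704.00.
DOL = contribution ÷ EBIT = £13,791,904.00 ÷ £8,849,704.00 = 1.5585.

1.56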